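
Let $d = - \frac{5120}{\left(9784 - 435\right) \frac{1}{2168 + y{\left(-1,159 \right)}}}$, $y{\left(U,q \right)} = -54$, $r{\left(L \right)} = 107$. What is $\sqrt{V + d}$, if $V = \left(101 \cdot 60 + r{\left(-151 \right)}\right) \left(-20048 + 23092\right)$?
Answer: $\frac{66 \sqrt{376646781063}}{9349} \approx 4332.6$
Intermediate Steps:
$V = 18772348$ ($V = \left(101 \cdot 60 + 107\right) \left(-20048 + 23092\right) = \left(6060 + 107\right) 3044 = 6167 \cdot 3044 = 18772348$)
$d = - \frac{10823680}{9349}$ ($d = - \frac{5120}{\left(9784 - 435\right) \frac{1}{2168 - 54}} = - \frac{5120}{9349 \cdot \frac{1}{2114}} = - \frac{5120}{\frac{9349}{2114}} = \left(-5120\right) \frac{2114}{9349} = - \frac{10823680}{9349} \approx -1157.7$)
$\sqrt{V + d} = \sqrt{18772348 - \frac{10823680}{9349}} = \sqrt{\frac{175491857772}{9349}} = \frac{66 \sqrt{376646781063}}{9349}$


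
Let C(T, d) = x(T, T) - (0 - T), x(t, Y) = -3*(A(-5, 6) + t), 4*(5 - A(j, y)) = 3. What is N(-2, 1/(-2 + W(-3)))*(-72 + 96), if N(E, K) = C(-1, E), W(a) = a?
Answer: -258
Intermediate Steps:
A(j, y) = 17/4 (A(j, y) = 5 - 1/4*3 = 5 - 3/4 = 17/4)
x(t, Y) = -51/4 - 3*t (x(t, Y) = -3*(17/4 + t) = -51/4 - 3*t)
C(T, d) = -51/4 - 2*T (C(T, d) = (-51/4 - 3*T) - (0 - T) = (-51/4 - 3*T) - (-1)*T = (-51/4 - 3*T) + T = -51/4 - 2*T)
N(E, K) = -43/4 (N(E, K) = -51/4 - 2*(-1) = -51/4 + 2 = -43/4)
N(-2, 1/(-2 + W(-3)))*(-72 + 96) = -43*(-72 + 96)/4 = -43/4*24 = -258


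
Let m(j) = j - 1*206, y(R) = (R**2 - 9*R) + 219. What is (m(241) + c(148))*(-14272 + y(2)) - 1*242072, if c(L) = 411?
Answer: -6515954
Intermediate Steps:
y(R) = 219 + R**2 - 9*R
m(j) = -206 + j (m(j) = j - 206 = -206 + j)
(m(241) + c(148))*(-14272 + y(2)) - 1*242072 = ((-206 + 241) + 411)*(-14272 + (219 + 2**2 - 9*2)) - 1*242072 = (35 + 411)*(-14272 + (219 + 4 - 18)) - 242072 = 446*(-14272 + 205) - 242072 = 446*(-14067) - 242072 = -6273882 - 242072 = -6515954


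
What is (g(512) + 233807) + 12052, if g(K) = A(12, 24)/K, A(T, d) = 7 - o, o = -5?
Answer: 31469955/128 ≈ 2.4586e+5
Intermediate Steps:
A(T, d) = 12 (A(T, d) = 7 - 1*(-5) = 7 + 5 = 12)
g(K) = 12/K
(g(512) + 233807) + 12052 = (12/512 + 233807) + 12052 = (12*(1/512) + 233807) + 12052 = (3/128 + 233807) + 12052 = 29927299/128 + 12052 = 31469955/128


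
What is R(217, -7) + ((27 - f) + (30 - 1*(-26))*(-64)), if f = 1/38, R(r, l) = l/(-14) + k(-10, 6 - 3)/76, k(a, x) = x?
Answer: -270293/76 ≈ -3556.5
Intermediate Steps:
R(r, l) = 3/76 - l/14 (R(r, l) = l/(-14) + (6 - 3)/76 = l*(-1/14) + 3*(1/76) = -l/14 + 3/76 = 3/76 - l/14)
f = 1/38 ≈ 0.026316
R(217, -7) + ((27 - f) + (30 - 1*(-26))*(-64)) = (3/76 - 1/14*(-7)) + ((27 - 1*1/38) + (30 - 1*(-26))*(-64)) = (3/76 + 1/2) + ((27 - 1/38) + (30 + 26)*(-64)) = 41/76 + (1025/38 + 56*(-64)) = 41/76 + (1025/38 - 3584) = 41/76 - 135167/38 = -270293/76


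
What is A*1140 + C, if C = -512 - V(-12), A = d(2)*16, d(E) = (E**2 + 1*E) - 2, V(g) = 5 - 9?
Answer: 72452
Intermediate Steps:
V(g) = -4
d(E) = -2 + E + E**2 (d(E) = (E**2 + E) - 2 = (E + E**2) - 2 = -2 + E + E**2)
A = 64 (A = (-2 + 2 + 2**2)*16 = (-2 + 2 + 4)*16 = 4*16 = 64)
C = -508 (C = -512 - 1*(-4) = -512 + 4 = -508)
A*1140 + C = 64*1140 - 508 = 72960 - 508 = 72452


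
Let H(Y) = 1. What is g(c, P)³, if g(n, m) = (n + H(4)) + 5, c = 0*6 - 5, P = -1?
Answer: 1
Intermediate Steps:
c = -5 (c = 0 - 5 = -5)
g(n, m) = 6 + n (g(n, m) = (n + 1) + 5 = (1 + n) + 5 = 6 + n)
g(c, P)³ = (6 - 5)³ = 1³ = 1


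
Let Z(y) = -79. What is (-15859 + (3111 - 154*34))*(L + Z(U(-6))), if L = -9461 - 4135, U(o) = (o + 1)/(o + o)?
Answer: 245931200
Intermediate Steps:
U(o) = (1 + o)/(2*o) (U(o) = (1 + o)/((2*o)) = (1 + o)*(1/(2*o)) = (1 + o)/(2*o))
L = -13596
(-15859 + (3111 - 154*34))*(L + Z(U(-6))) = (-15859 + (3111 - 154*34))*(-13596 - 79) = (-15859 + (3111 - 1*5236))*(-13675) = (-15859 + (3111 - 5236))*(-13675) = (-15859 - 2125)*(-13675) = -17984*(-13675) = 245931200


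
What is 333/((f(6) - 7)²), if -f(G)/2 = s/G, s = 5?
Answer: 2997/676 ≈ 4.4334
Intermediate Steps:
f(G) = -10/G
333/((f(6) - 7)²) = 333/((-10/6 - 7)²) = 333/((-10*⅙ - 7)²) = 333/((-5/3 - 7)²) = 333/((-26/3)²) = 333/(676/9) = 333*(9/676) = 2997/676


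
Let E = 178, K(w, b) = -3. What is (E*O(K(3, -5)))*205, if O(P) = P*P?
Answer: 328410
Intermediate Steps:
O(P) = P²
(E*O(K(3, -5)))*205 = (178*(-3)²)*205 = (178*9)*205 = 1602*205 = 328410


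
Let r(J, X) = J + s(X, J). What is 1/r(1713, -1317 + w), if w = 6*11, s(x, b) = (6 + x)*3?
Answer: -1/2022 ≈ -0.00049456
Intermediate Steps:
s(x, b) = 18 + 3*x
w = 66
r(J, X) = 18 + J + 3*X (r(J, X) = J + (18 + 3*X) = 18 + J + 3*X)
1/r(1713, -1317 + w) = 1/(18 + 1713 + 3*(-1317 + 66)) = 1/(18 + 1713 + 3*(-1251)) = 1/(18 + 1713 - 3753) = 1/(-2022) = -1/2022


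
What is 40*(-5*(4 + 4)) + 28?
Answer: -1572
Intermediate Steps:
40*(-5*(4 + 4)) + 28 = 40*(-5*8) + 28 = 40*(-40) + 28 = -1600 + 28 = -1572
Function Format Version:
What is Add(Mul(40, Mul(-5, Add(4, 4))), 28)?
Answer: -1572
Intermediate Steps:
Add(Mul(40, Mul(-5, Add(4, 4))), 28) = Add(Mul(40, Mul(-5, 8)), 28) = Add(Mul(40, -40), 28) = Add(-1600, 28) = -1572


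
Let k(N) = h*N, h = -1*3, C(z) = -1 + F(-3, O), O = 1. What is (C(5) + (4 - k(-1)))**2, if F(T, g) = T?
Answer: 9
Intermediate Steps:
C(z) = -4 (C(z) = -1 - 3 = -4)
h = -3
k(N) = -3*N
(C(5) + (4 - k(-1)))**2 = (-4 + (4 - (-3)*(-1)))**2 = (-4 + (4 - 1*3))**2 = (-4 + (4 - 3))**2 = (-4 + 1)**2 = (-3)**2 = 9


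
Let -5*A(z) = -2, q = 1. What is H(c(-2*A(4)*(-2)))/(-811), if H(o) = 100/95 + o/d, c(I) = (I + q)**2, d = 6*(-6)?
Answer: -14789/13868100 ≈ -0.0010664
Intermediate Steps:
A(z) = 2/5 (A(z) = -1/5*(-2) = 2/5)
d = -36
c(I) = (1 + I)**2 (c(I) = (I + 1)**2 = (1 + I)**2)
H(o) = 20/19 - o/36 (H(o) = 100/95 + o/(-36) = 100*(1/95) + o*(-1/36) = 20/19 - o/36)
H(c(-2*A(4)*(-2)))/(-811) = (20/19 - (1 - 2*2/5*(-2))**2/36)/(-811) = (20/19 - (1 - 4/5*(-2))**2/36)*(-1/811) = (20/19 - (1 + 8/5)**2/36)*(-1/811) = (20/19 - (13/5)**2/36)*(-1/811) = (20/19 - 1/36*169/25)*(-1/811) = (20/19 - 169/900)*(-1/811) = (14789/17100)*(-1/811) = -14789/13868100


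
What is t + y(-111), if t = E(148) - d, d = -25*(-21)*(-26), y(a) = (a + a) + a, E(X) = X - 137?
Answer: 13328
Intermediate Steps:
E(X) = -137 + X
y(a) = 3*a (y(a) = 2*a + a = 3*a)
d = -13650 (d = 525*(-26) = -13650)
t = 13661 (t = (-137 + 148) - 1*(-13650) = 11 + 13650 = 13661)
t + y(-111) = 13661 + 3*(-111) = 13661 - 333 = 13328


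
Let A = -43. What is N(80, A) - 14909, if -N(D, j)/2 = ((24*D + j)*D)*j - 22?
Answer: 12898895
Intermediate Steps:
N(D, j) = 44 - 2*D*j*(j + 24*D) (N(D, j) = -2*(((24*D + j)*D)*j - 22) = -2*(((j + 24*D)*D)*j - 22) = -2*((D*(j + 24*D))*j - 22) = -2*(D*j*(j + 24*D) - 22) = -2*(-22 + D*j*(j + 24*D)) = 44 - 2*D*j*(j + 24*D))
N(80, A) - 14909 = (44 - 48*(-43)*80² - 2*80*(-43)²) - 14909 = (44 - 48*(-43)*6400 - 2*80*1849) - 14909 = (44 + 13209600 - 295840) - 14909 = 12913804 - 14909 = 12898895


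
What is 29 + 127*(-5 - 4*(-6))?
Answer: 2442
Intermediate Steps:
29 + 127*(-5 - 4*(-6)) = 29 + 127*(-5 + 24) = 29 + 127*19 = 29 + 2413 = 2442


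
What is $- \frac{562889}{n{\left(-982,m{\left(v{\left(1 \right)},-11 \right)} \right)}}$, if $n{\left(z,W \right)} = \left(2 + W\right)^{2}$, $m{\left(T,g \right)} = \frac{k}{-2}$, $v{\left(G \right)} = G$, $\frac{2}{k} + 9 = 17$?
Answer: $- \frac{36024896}{225} \approx -1.6011 \cdot 10^{5}$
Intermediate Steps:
$k = \frac{1}{4}$ ($k = \frac{2}{-9 + 17} = \frac{2}{8} = 2 \cdot \frac{1}{8} = \frac{1}{4} \approx 0.25$)
$m{\left(T,g \right)} = - \frac{1}{8}$ ($m{\left(T,g \right)} = \frac{1}{4 \left(-2\right)} = \frac{1}{4} \left(- \frac{1}{2}\right) = - \frac{1}{8}$)
$- \frac{562889}{n{\left(-982,m{\left(v{\left(1 \right)},-11 \right)} \right)}} = - \frac{562889}{\left(2 - \frac{1}{8}\right)^{2}} = - \frac{562889}{\left(\frac{15}{8}\right)^{2}} = - \frac{562889}{\frac{225}{64}} = \left(-562889\right) \frac{64}{225} = - \frac{36024896}{225}$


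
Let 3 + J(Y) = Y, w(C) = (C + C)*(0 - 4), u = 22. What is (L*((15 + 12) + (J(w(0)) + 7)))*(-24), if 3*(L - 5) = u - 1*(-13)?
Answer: -12400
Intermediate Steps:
L = 50/3 (L = 5 + (22 - 1*(-13))/3 = 5 + (22 + 13)/3 = 5 + (⅓)*35 = 5 + 35/3 = 50/3 ≈ 16.667)
w(C) = -8*C (w(C) = (2*C)*(-4) = -8*C)
J(Y) = -3 + Y
(L*((15 + 12) + (J(w(0)) + 7)))*(-24) = (50*((15 + 12) + ((-3 - 8*0) + 7))/3)*(-24) = (50*(27 + ((-3 + 0) + 7))/3)*(-24) = (50*(27 + (-3 + 7))/3)*(-24) = (50*(27 + 4)/3)*(-24) = ((50/3)*31)*(-24) = (1550/3)*(-24) = -12400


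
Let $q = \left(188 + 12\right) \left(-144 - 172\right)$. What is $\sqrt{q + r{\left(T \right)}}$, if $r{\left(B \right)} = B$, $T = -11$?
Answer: $i \sqrt{63211} \approx 251.42 i$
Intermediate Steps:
$q = -63200$ ($q = 200 \left(-316\right) = -63200$)
$\sqrt{q + r{\left(T \right)}} = \sqrt{-63200 - 11} = \sqrt{-63211} = i \sqrt{63211}$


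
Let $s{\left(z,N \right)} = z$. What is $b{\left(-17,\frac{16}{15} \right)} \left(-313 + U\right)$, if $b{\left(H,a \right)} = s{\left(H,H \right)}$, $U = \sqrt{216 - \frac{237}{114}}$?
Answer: $5321 - \frac{17 \sqrt{308902}}{38} \approx 5072.4$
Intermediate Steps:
$U = \frac{\sqrt{308902}}{38}$ ($U = \sqrt{216 - \frac{79}{38}} = \sqrt{\frac{8129}{38}} = \frac{\sqrt{308902}}{38} \approx 14.626$)
$b{\left(H,a \right)} = H$
$b{\left(-17,\frac{16}{15} \right)} \left(-313 + U\right) = - 17 \left(-313 + \frac{\sqrt{308902}}{38}\right) = 5321 - \frac{17 \sqrt{308902}}{38}$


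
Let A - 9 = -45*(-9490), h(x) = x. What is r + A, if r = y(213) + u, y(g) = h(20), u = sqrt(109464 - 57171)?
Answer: 427079 + sqrt(52293) ≈ 4.2731e+5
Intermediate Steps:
A = 427059 (A = 9 - 45*(-9490) = 9 + 427050 = 427059)
u = sqrt(52293) ≈ 228.68
y(g) = 20
r = 20 + sqrt(52293) ≈ 248.68
r + A = (20 + sqrt(52293)) + 427059 = 427079 + sqrt(52293)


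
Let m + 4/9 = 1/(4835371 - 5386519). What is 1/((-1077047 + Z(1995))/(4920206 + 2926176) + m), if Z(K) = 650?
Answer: -6486776619804/3772904681231 ≈ -1.7193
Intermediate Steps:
m = -734867/1653444 (m = -4/9 + 1/(4835371 - 5386519) = -4/9 + 1/(-551148) = -4/9 - 1/551148 = -734867/1653444 ≈ -0.44445)
1/((-1077047 + Z(1995))/(4920206 + 2926176) + m) = 1/((-1077047 + 650)/(4920206 + 2926176) - 734867/1653444) = 1/(-1076397/7846382 - 734867/1653444) = 1/(-3772904681231/6486776619804) = -6486776619804/3772904681231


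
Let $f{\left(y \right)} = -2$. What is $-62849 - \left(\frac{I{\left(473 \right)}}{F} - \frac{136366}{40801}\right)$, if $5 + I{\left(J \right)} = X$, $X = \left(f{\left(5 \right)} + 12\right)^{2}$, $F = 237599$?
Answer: $- \frac{609243205991212}{9694276799} \approx -62846.0$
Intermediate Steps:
$X = 100$ ($X = \left(-2 + 12\right)^{2} = 10^{2} = 100$)
$I{\left(J \right)} = 95$ ($I{\left(J \right)} = -5 + 100 = 95$)
$-62849 - \left(\frac{I{\left(473 \right)}}{F} - \frac{136366}{40801}\right) = -62849 - \left(\frac{95}{237599} - \frac{136366}{40801}\right) = -62849 - - \frac{32396549139}{9694276799} = -62849 + \frac{32396549139}{9694276799} = - \frac{609243205991212}{9694276799}$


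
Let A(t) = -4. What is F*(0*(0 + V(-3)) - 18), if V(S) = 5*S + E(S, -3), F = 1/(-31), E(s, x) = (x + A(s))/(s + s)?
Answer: 18/31 ≈ 0.58065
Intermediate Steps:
E(s, x) = (-4 + x)/(2*s) (E(s, x) = (x - 4)/(s + s) = (-4 + x)/((2*s)) = (-4 + x)*(1/(2*s)) = (-4 + x)/(2*s))
F = -1/31 ≈ -0.032258
V(S) = 5*S - 7/(2*S) (V(S) = 5*S + (-4 - 3)/(2*S) = 5*S + (½)*(-7)/S = 5*S - 7/(2*S))
F*(0*(0 + V(-3)) - 18) = -(0*(0 + (5*(-3) - 7/2/(-3))) - 18)/31 = -(0*(0 + (-15 - 7/2*(-⅓))) - 18)/31 = -(0*(0 + (-15 + 7/6)) - 18)/31 = -(0*(0 - 83/6) - 18)/31 = -(0*(-83/6) - 18)/31 = -(0 - 18)/31 = -1/31*(-18) = 18/31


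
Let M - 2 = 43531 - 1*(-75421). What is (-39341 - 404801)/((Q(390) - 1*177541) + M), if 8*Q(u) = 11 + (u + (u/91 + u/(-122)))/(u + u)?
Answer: 78893831744/10406670607 ≈ 7.5811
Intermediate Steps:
Q(u) = 255377/177632 (Q(u) = (11 + (u + (u/91 + u/(-122)))/(u + u))/8 = (11 + (u + (u*(1/91) + u*(-1/122)))/((2*u)))/8 = (11 + (u + (u/91 - u/122))*(1/(2*u)))/8 = (11 + (u + 31*u/11102)*(1/(2*u)))/8 = (11 + (11133*u/11102)*(1/(2*u)))/8 = (11 + 11133/22204)/8 = (1/8)*(255377/22204) = 255377/177632)
M = 118954 (M = 2 + (43531 - 1*(-75421)) = 2 + (43531 + 75421) = 2 + 118952 = 118954)
(-39341 - 404801)/((Q(390) - 1*177541) + M) = (-39341 - 404801)/((255377/177632 - 1*177541) + 118954) = -444142/((255377/177632 - 177541) + 118954) = -444142/(-31536707535/177632 + 118954) = -444142/(-10406670607/177632) = -444142*(-177632/10406670607) = 78893831744/10406670607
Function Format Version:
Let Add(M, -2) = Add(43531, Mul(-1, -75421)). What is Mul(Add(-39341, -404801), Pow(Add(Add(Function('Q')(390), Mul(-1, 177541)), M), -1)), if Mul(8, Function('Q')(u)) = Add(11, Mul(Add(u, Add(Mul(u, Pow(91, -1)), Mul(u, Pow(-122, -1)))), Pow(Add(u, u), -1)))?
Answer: Rational(78893831744, 10406670607) ≈ 7.5811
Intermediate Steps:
Function('Q')(u) = Rational(255377, 177632) (Function('Q')(u) = Mul(Rational(1, 8), Add(11, Mul(Add(u, Add(Mul(u, Pow(91, -1)), Mul(u, Pow(-122, -1)))), Pow(Add(u, u), -1)))) = Mul(Rational(1, 8), Add(11, Mul(Add(u, Add(Mul(u, Rational(1, 91)), Mul(u, Rational(-1, 122)))), Pow(Mul(2, u), -1)))) = Mul(Rational(1, 8), Add(11, Mul(Add(u, Add(Mul(Rational(1, 91), u), Mul(Rational(-1, 122), u))), Mul(Rational(1, 2), Pow(u, -1))))) = Mul(Rational(1, 8), Add(11, Mul(Add(u, Mul(Rational(31, 11102), u)), Mul(Rational(1, 2), Pow(u, -1))))) = Mul(Rational(1, 8), Add(11, Mul(Mul(Rational(11133, 11102), u), Mul(Rational(1, 2), Pow(u, -1))))) = Mul(Rational(1, 8), Add(11, Rational(11133, 22204))) = Mul(Rational(1, 8), Rational(255377, 22204)) = Rational(255377, 177632))
M = 118954 (M = Add(2, Add(43531, Mul(-1, -75421))) = Add(2, Add(43531, 75421)) = Add(2, 118952) = 118954)
Mul(Add(-39341, -404801), Pow(Add(Add(Function('Q')(390), Mul(-1, 177541)), M), -1)) = Mul(Add(-39341, -404801), Pow(Add(Add(Rational(255377, 177632), Mul(-1, 177541)), 118954), -1)) = Mul(-444142, Pow(Add(Add(Rational(255377, 177632), -177541), 118954), -1)) = Mul(-444142, Pow(Add(Rational(-31536707535, 177632), 118954), -1)) = Mul(-444142, Pow(Rational(-10406670607, 177632), -1)) = Mul(-444142, Rational(-177632, 10406670607)) = Rational(78893831744, 10406670607)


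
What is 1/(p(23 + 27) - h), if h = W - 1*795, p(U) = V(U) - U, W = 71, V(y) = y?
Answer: 1/724 ≈ 0.0013812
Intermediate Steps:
p(U) = 0 (p(U) = U - U = 0)
h = -724 (h = 71 - 1*795 = 71 - 795 = -724)
1/(p(23 + 27) - h) = 1/(0 - 1*(-724)) = 1/(0 + 724) = 1/724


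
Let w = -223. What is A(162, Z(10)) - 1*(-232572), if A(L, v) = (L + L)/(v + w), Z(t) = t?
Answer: 16512504/71 ≈ 2.3257e+5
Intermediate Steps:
A(L, v) = 2*L/(-223 + v) (A(L, v) = (L + L)/(v - 223) = (2*L)/(-223 + v) = 2*L/(-223 + v))
A(162, Z(10)) - 1*(-232572) = 2*162/(-223 + 10) - 1*(-232572) = 2*162/(-213) + 232572 = 2*162*(-1/213) + 232572 = -108/71 + 232572 = 16512504/71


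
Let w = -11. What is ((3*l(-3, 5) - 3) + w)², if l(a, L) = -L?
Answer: 841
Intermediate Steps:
((3*l(-3, 5) - 3) + w)² = ((3*(-1*5) - 3) - 11)² = ((3*(-5) - 3) - 11)² = ((-15 - 3) - 11)² = (-18 - 11)² = (-29)² = 841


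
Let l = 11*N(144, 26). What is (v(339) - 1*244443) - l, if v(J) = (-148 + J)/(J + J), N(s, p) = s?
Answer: -166806115/678 ≈ -2.4603e+5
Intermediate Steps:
v(J) = (-148 + J)/(2*J) (v(J) = (-148 + J)/((2*J)) = (-148 + J)*(1/(2*J)) = (-148 + J)/(2*J))
l = 1584 (l = 11*144 = 1584)
(v(339) - 1*244443) - l = ((½)*(-148 + 339)/339 - 1*244443) - 1*1584 = ((½)*(1/339)*191 - 244443) - 1584 = (191/678 - 244443) - 1584 = -165732163/678 - 1584 = -166806115/678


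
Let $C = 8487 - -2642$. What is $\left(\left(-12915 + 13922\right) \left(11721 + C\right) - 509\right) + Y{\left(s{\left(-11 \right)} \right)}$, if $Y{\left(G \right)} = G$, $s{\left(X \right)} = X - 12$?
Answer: $23009418$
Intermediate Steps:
$C = 11129$ ($C = 8487 + 2642 = 11129$)
$s{\left(X \right)} = -12 + X$
$\left(\left(-12915 + 13922\right) \left(11721 + C\right) - 509\right) + Y{\left(s{\left(-11 \right)} \right)} = \left(\left(-12915 + 13922\right) \left(11721 + 11129\right) - 509\right) - 23 = \left(1007 \cdot 22850 - 509\right) - 23 = \left(23009950 - 509\right) - 23 = 23009441 - 23 = 23009418$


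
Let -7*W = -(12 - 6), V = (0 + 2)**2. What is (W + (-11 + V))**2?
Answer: 1849/49 ≈ 37.735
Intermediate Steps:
V = 4 (V = 2**2 = 4)
W = 6/7 (W = -(-1)*(12 - 6)/7 = -(-1)*6/7 = -1/7*(-6) = 6/7 ≈ 0.85714)
(W + (-11 + V))**2 = (6/7 + (-11 + 4))**2 = (6/7 - 7)**2 = (-43/7)**2 = 1849/49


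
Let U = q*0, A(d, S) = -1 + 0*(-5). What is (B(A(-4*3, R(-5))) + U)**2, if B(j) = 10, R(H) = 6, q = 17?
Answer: 100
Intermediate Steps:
A(d, S) = -1 (A(d, S) = -1 + 0 = -1)
U = 0 (U = 17*0 = 0)
(B(A(-4*3, R(-5))) + U)**2 = (10 + 0)**2 = 10**2 = 100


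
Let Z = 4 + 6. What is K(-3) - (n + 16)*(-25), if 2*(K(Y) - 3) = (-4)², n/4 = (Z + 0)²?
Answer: 10411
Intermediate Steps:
Z = 10
n = 400 (n = 4*(10 + 0)² = 4*10² = 4*100 = 400)
K(Y) = 11 (K(Y) = 3 + (½)*(-4)² = 3 + (½)*16 = 3 + 8 = 11)
K(-3) - (n + 16)*(-25) = 11 - (400 + 16)*(-25) = 11 - 416*(-25) = 11 - 1*(-10400) = 11 + 10400 = 10411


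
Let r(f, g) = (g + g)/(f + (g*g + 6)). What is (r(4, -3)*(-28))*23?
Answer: 3864/19 ≈ 203.37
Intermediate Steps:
r(f, g) = 2*g/(6 + f + g²) (r(f, g) = (2*g)/(f + (g² + 6)) = (2*g)/(f + (6 + g²)) = (2*g)/(6 + f + g²) = 2*g/(6 + f + g²))
(r(4, -3)*(-28))*23 = ((2*(-3)/(6 + 4 + (-3)²))*(-28))*23 = ((2*(-3)/(6 + 4 + 9))*(-28))*23 = ((2*(-3)/19)*(-28))*23 = ((2*(-3)*(1/19))*(-28))*23 = -6/19*(-28)*23 = (168/19)*23 = 3864/19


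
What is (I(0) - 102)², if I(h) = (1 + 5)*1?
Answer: 9216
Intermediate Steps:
I(h) = 6 (I(h) = 6*1 = 6)
(I(0) - 102)² = (6 - 102)² = (-96)² = 9216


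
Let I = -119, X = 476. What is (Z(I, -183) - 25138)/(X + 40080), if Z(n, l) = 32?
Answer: -12553/20278 ≈ -0.61905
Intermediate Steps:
(Z(I, -183) - 25138)/(X + 40080) = (32 - 25138)/(476 + 40080) = -25106/40556 = -25106*1/40556 = -12553/20278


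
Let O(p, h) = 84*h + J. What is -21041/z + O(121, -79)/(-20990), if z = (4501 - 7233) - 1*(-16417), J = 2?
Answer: -7017286/5744963 ≈ -1.2215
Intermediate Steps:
z = 13685 (z = -2732 + 16417 = 13685)
O(p, h) = 2 + 84*h (O(p, h) = 84*h + 2 = 2 + 84*h)
-21041/z + O(121, -79)/(-20990) = -21041/13685 + (2 + 84*(-79))/(-20990) = -21041*1/13685 + (2 - 6636)*(-1/20990) = -21041/13685 - 6634*(-1/20990) = -21041/13685 + 3317/10495 = -7017286/5744963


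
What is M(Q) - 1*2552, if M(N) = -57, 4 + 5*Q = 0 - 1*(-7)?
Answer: -2609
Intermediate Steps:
Q = 3/5 (Q = -4/5 + (0 - 1*(-7))/5 = -4/5 + (0 + 7)/5 = -4/5 + (1/5)*7 = -4/5 + 7/5 = 3/5 ≈ 0.60000)
M(Q) - 1*2552 = -57 - 1*2552 = -57 - 2552 = -2609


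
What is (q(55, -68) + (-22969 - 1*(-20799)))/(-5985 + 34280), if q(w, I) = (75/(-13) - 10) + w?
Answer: -5540/73567 ≈ -0.075305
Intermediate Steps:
q(w, I) = -205/13 + w (q(w, I) = (75*(-1/13) - 10) + w = (-75/13 - 10) + w = -205/13 + w)
(q(55, -68) + (-22969 - 1*(-20799)))/(-5985 + 34280) = ((-205/13 + 55) + (-22969 - 1*(-20799)))/(-5985 + 34280) = (510/13 + (-22969 + 20799))/28295 = (510/13 - 2170)*(1/28295) = -27700/13*1/28295 = -5540/73567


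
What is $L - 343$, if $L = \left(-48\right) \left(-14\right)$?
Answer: $329$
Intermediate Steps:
$L = 672$
$L - 343 = 672 - 343 = 329$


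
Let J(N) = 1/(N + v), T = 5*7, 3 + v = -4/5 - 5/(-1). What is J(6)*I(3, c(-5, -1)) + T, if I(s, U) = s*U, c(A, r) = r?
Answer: 415/12 ≈ 34.583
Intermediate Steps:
v = 6/5 (v = -3 + (-4/5 - 5/(-1)) = -3 + (-4*⅕ - 5*(-1)) = -3 + (-⅘ + 5) = -3 + 21/5 = 6/5 ≈ 1.2000)
T = 35
J(N) = 1/(6/5 + N) (J(N) = 1/(N + 6/5) = 1/(6/5 + N))
I(s, U) = U*s
J(6)*I(3, c(-5, -1)) + T = (5/(6 + 5*6))*(-1*3) + 35 = (5/(6 + 30))*(-3) + 35 = (5/36)*(-3) + 35 = -5/12 + 35 = 415/12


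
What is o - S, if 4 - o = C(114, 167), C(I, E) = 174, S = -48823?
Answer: 48653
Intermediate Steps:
o = -170 (o = 4 - 1*174 = 4 - 174 = -170)
o - S = -170 - 1*(-48823) = -170 + 48823 = 48653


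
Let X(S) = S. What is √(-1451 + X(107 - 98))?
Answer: I*√1442 ≈ 37.974*I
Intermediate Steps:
√(-1451 + X(107 - 98)) = √(-1451 + (107 - 98)) = √(-1451 + 9) = √(-1442) = I*√1442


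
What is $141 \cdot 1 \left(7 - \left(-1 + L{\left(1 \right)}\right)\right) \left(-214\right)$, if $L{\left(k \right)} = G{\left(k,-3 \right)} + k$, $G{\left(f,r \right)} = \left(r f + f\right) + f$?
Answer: $-241392$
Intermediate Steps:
$G{\left(f,r \right)} = 2 f + f r$ ($G{\left(f,r \right)} = \left(f r + f\right) + f = \left(f + f r\right) + f = 2 f + f r$)
$L{\left(k \right)} = 0$ ($L{\left(k \right)} = k \left(2 - 3\right) + k = k \left(-1\right) + k = - k + k = 0$)
$141 \cdot 1 \left(7 - \left(-1 + L{\left(1 \right)}\right)\right) \left(-214\right) = 141 \cdot 1 \left(7 + \left(1 - 0\right)\right) \left(-214\right) = 141 \cdot 1 \left(7 + \left(1 + 0\right)\right) \left(-214\right) = 141 \cdot 1 \left(7 + 1\right) \left(-214\right) = 141 \cdot 1 \cdot 8 \left(-214\right) = 141 \cdot 8 \left(-214\right) = 1128 \left(-214\right) = -241392$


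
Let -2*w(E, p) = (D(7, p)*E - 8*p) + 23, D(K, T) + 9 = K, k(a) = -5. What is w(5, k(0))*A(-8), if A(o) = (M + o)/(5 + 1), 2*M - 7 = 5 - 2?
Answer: 53/4 ≈ 13.250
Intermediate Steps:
D(K, T) = -9 + K
M = 5 (M = 7/2 + (5 - 2)/2 = 7/2 + (½)*3 = 7/2 + 3/2 = 5)
A(o) = ⅚ + o/6 (A(o) = (5 + o)/(5 + 1) = (5 + o)/6 = (5 + o)*(⅙) = ⅚ + o/6)
w(E, p) = -23/2 + E + 4*p (w(E, p) = -(((-9 + 7)*E - 8*p) + 23)/2 = -((-2*E - 8*p) + 23)/2 = -((-8*p - 2*E) + 23)/2 = -(23 - 8*p - 2*E)/2 = -23/2 + E + 4*p)
w(5, k(0))*A(-8) = (-23/2 + 5 + 4*(-5))*(⅚ + (⅙)*(-8)) = (-23/2 + 5 - 20)*(⅚ - 4/3) = -53/2*(-½) = 53/4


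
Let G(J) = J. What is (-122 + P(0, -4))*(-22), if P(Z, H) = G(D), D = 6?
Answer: 2552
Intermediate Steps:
P(Z, H) = 6
(-122 + P(0, -4))*(-22) = (-122 + 6)*(-22) = -116*(-22) = 2552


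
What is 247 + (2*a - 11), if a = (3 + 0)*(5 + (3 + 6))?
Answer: 320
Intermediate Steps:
a = 42 (a = 3*(5 + 9) = 3*14 = 42)
247 + (2*a - 11) = 247 + (2*42 - 11) = 247 + (84 - 11) = 247 + 73 = 320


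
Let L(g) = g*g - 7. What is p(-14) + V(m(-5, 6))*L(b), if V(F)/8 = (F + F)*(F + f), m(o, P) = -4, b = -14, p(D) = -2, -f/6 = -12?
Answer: -822530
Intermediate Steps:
f = 72 (f = -6*(-12) = 72)
V(F) = 16*F*(72 + F) (V(F) = 8*((F + F)*(F + 72)) = 8*((2*F)*(72 + F)) = 8*(2*F*(72 + F)) = 16*F*(72 + F))
L(g) = -7 + g**2 (L(g) = g**2 - 7 = -7 + g**2)
p(-14) + V(m(-5, 6))*L(b) = -2 + (16*(-4)*(72 - 4))*(-7 + (-14)**2) = -2 + (16*(-4)*68)*(-7 + 196) = -2 - 4352*189 = -2 - 822528 = -822530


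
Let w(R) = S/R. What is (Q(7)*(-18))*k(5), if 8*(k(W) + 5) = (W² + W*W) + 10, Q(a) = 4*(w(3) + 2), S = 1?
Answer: -420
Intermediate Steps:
w(R) = 1/R
Q(a) = 28/3 (Q(a) = 4*(1/3 + 2) = 4*(⅓ + 2) = 4*(7/3) = 28/3)
k(W) = -15/4 + W²/4 (k(W) = -5 + ((W² + W*W) + 10)/8 = -5 + ((W² + W²) + 10)/8 = -5 + (2*W² + 10)/8 = -5 + (10 + 2*W²)/8 = -5 + (5/4 + W²/4) = -15/4 + W²/4)
(Q(7)*(-18))*k(5) = ((28/3)*(-18))*(-15/4 + (¼)*5²) = -168*(-15/4 + (¼)*25) = -168*(-15/4 + 25/4) = -168*5/2 = -420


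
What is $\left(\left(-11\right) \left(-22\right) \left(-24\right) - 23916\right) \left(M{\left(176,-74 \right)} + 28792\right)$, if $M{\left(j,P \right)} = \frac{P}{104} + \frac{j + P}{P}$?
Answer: $- \frac{411616369197}{481} \approx -8.5575 \cdot 10^{8}$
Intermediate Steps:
$M{\left(j,P \right)} = \frac{P}{104} + \frac{P + j}{P}$ ($M{\left(j,P \right)} = P \frac{1}{104} + \frac{P + j}{P} = \frac{P}{104} + \frac{P + j}{P}$)
$\left(\left(-11\right) \left(-22\right) \left(-24\right) - 23916\right) \left(M{\left(176,-74 \right)} + 28792\right) = \left(\left(-11\right) \left(-22\right) \left(-24\right) - 23916\right) \left(\left(1 + \frac{1}{104} \left(-74\right) + \frac{176}{-74}\right) + 28792\right) = \left(242 \left(-24\right) - 23916\right) \left(\left(1 - \frac{37}{52} + 176 \left(- \frac{1}{74}\right)\right) + 28792\right) = \left(-5808 - 23916\right) \left(\left(1 - \frac{37}{52} - \frac{88}{37}\right) + 28792\right) = - 29724 \left(- \frac{4021}{1924} + 28792\right) = \left(-29724\right) \frac{55391787}{1924} = - \frac{411616369197}{481}$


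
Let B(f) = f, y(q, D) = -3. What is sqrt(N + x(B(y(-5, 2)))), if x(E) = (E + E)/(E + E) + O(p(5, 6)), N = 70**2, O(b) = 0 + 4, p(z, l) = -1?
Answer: 3*sqrt(545) ≈ 70.036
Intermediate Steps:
O(b) = 4
N = 4900
x(E) = 5 (x(E) = (E + E)/(E + E) + 4 = (2*E)/((2*E)) + 4 = (2*E)*(1/(2*E)) + 4 = 1 + 4 = 5)
sqrt(N + x(B(y(-5, 2)))) = sqrt(4900 + 5) = sqrt(4905) = 3*sqrt(545)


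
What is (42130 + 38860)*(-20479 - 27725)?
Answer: -3904041960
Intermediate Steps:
(42130 + 38860)*(-20479 - 27725) = 80990*(-48204) = -3904041960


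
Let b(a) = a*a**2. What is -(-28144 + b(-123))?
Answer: 1889011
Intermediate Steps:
b(a) = a**3
-(-28144 + b(-123)) = -(-28144 + (-123)**3) = -(-28144 - 1860867) = -1*(-1889011) = 1889011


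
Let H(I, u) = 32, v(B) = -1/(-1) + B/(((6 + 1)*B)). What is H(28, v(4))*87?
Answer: 2784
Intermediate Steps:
v(B) = 8/7 (v(B) = -1*(-1) + B/((7*B)) = 1 + B*(1/(7*B)) = 1 + ⅐ = 8/7)
H(28, v(4))*87 = 32*87 = 2784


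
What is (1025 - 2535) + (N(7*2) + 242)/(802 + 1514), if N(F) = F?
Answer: -874226/579 ≈ -1509.9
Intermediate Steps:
(1025 - 2535) + (N(7*2) + 242)/(802 + 1514) = (1025 - 2535) + (7*2 + 242)/(802 + 1514) = -1510 + (14 + 242)/2316 = -1510 + 256*(1/2316) = -1510 + 64/579 = -874226/579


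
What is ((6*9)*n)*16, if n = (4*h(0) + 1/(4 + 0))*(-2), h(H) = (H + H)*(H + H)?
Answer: -432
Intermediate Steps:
h(H) = 4*H**2 (h(H) = (2*H)*(2*H) = 4*H**2)
n = -1/2 (n = (4*(4*0**2) + 1/(4 + 0))*(-2) = (4*(4*0) + 1/4)*(-2) = (4*0 + 1/4)*(-2) = (0 + 1/4)*(-2) = (1/4)*(-2) = -1/2 ≈ -0.50000)
((6*9)*n)*16 = ((6*9)*(-1/2))*16 = (54*(-1/2))*16 = -27*16 = -432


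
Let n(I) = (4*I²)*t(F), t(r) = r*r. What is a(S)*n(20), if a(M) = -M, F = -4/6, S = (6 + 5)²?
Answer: -774400/9 ≈ -86045.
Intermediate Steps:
S = 121 (S = 11² = 121)
F = -⅔ (F = -4*⅙ = -⅔ ≈ -0.66667)
t(r) = r²
n(I) = 16*I²/9 (n(I) = (4*I²)*(-⅔)² = (4*I²)*(4/9) = 16*I²/9)
a(S)*n(20) = (-1*121)*((16/9)*20²) = -1936*400/9 = -121*6400/9 = -774400/9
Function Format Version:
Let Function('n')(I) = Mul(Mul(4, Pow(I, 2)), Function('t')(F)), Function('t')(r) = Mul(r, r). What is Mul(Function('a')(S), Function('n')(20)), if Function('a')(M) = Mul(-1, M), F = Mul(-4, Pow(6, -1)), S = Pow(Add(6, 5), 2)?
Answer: Rational(-774400, 9) ≈ -86045.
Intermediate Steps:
S = 121 (S = Pow(11, 2) = 121)
F = Rational(-2, 3) (F = Mul(-4, Rational(1, 6)) = Rational(-2, 3) ≈ -0.66667)
Function('t')(r) = Pow(r, 2)
Function('n')(I) = Mul(Rational(16, 9), Pow(I, 2)) (Function('n')(I) = Mul(Mul(4, Pow(I, 2)), Pow(Rational(-2, 3), 2)) = Mul(Mul(4, Pow(I, 2)), Rational(4, 9)) = Mul(Rational(16, 9), Pow(I, 2)))
Mul(Function('a')(S), Function('n')(20)) = Mul(Mul(-1, 121), Mul(Rational(16, 9), Pow(20, 2))) = Mul(-121, Mul(Rational(16, 9), 400)) = Mul(-121, Rational(6400, 9)) = Rational(-774400, 9)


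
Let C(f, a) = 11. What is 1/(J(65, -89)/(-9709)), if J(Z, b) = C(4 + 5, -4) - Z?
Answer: 9709/54 ≈ 179.80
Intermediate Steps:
J(Z, b) = 11 - Z
1/(J(65, -89)/(-9709)) = 1/((11 - 1*65)/(-9709)) = 1/((11 - 65)*(-1/9709)) = 1/(-54*(-1/9709)) = 1/(54/9709) = 9709/54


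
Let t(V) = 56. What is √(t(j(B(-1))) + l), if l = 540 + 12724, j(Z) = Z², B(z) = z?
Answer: 6*√370 ≈ 115.41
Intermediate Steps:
l = 13264
√(t(j(B(-1))) + l) = √(56 + 13264) = √13320 = 6*√370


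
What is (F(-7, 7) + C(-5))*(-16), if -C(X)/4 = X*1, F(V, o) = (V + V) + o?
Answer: -208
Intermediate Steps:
F(V, o) = o + 2*V (F(V, o) = 2*V + o = o + 2*V)
C(X) = -4*X
(F(-7, 7) + C(-5))*(-16) = ((7 + 2*(-7)) - 4*(-5))*(-16) = ((7 - 14) + 20)*(-16) = (-7 + 20)*(-16) = 13*(-16) = -208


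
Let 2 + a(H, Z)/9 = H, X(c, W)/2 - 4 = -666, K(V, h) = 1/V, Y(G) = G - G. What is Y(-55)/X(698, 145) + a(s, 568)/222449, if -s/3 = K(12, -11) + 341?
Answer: -36909/889796 ≈ -0.041480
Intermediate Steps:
Y(G) = 0
X(c, W) = -1324 (X(c, W) = 8 + 2*(-666) = 8 - 1332 = -1324)
s = -4093/4 (s = -3*(1/12 + 341) = -3*4093/12 = -4093/4 ≈ -1023.3)
a(H, Z) = -18 + 9*H
Y(-55)/X(698, 145) + a(s, 568)/222449 = 0/(-1324) + (-18 + 9*(-4093/4))/222449 = 0*(-1/1324) + (-18 - 36837/4)*(1/222449) = 0 - 36909/4*1/222449 = 0 - 36909/889796 = -36909/889796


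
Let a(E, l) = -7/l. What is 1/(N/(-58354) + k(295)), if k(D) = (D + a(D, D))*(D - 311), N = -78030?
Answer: -8607215/40611277551 ≈ -0.00021194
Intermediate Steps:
k(D) = (-311 + D)*(D - 7/D) (k(D) = (D - 7/D)*(D - 311) = (D - 7/D)*(-311 + D) = (-311 + D)*(D - 7/D))
1/(N/(-58354) + k(295)) = 1/(-78030/(-58354) + (-7 + 295² - 311*295 + 2177/295)) = 1/(-78030*(-1/58354) + (-7 + 87025 - 91745 + 2177*(1/295))) = 1/(39015/29177 + (-7 + 87025 - 91745 + 2177/295)) = 1/(39015/29177 - 1392288/295) = 1/(-40611277551/8607215) = -8607215/40611277551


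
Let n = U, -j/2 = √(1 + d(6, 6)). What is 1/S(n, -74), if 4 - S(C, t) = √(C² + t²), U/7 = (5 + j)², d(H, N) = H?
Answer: 1/(4 - √(5476 + 49*(5 - 2*√7)⁴)) ≈ -0.014285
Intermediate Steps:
j = -2*√7 (j = -2*√(1 + 6) = -2*√7 ≈ -5.2915)
U = 7*(5 - 2*√7)² ≈ 0.59482
n = 371 - 140*√7 ≈ 0.59482
S(C, t) = 4 - √(C² + t²)
1/S(n, -74) = 1/(4 - √((371 - 140*√7)² + (-74)²)) = 1/(4 - √((371 - 140*√7)² + 5476)) = 1/(4 - √(5476 + (371 - 140*√7)²))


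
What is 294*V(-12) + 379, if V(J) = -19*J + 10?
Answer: 70351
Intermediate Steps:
V(J) = 10 - 19*J
294*V(-12) + 379 = 294*(10 - 19*(-12)) + 379 = 294*(10 + 228) + 379 = 294*238 + 379 = 69972 + 379 = 70351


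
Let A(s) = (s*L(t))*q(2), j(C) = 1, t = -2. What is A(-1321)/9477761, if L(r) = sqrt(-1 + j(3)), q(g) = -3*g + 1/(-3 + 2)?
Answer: 0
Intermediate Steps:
q(g) = -1 - 3*g (q(g) = -3*g + 1/(-1) = -3*g - 1 = -1 - 3*g)
L(r) = 0 (L(r) = sqrt(-1 + 1) = sqrt(0) = 0)
A(s) = 0 (A(s) = (s*0)*(-1 - 3*2) = 0*(-1 - 6) = 0*(-7) = 0)
A(-1321)/9477761 = 0/9477761 = 0*(1/9477761) = 0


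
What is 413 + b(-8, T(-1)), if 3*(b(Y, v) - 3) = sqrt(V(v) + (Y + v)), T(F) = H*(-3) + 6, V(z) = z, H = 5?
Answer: 416 + I*sqrt(26)/3 ≈ 416.0 + 1.6997*I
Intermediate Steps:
T(F) = -9 (T(F) = 5*(-3) + 6 = -15 + 6 = -9)
b(Y, v) = 3 + sqrt(Y + 2*v)/3 (b(Y, v) = 3 + sqrt(v + (Y + v))/3 = 3 + sqrt(Y + 2*v)/3)
413 + b(-8, T(-1)) = 413 + (3 + sqrt(-8 + 2*(-9))/3) = 413 + (3 + sqrt(-8 - 18)/3) = 413 + (3 + sqrt(-26)/3) = 413 + (3 + (I*sqrt(26))/3) = 413 + (3 + I*sqrt(26)/3) = 416 + I*sqrt(26)/3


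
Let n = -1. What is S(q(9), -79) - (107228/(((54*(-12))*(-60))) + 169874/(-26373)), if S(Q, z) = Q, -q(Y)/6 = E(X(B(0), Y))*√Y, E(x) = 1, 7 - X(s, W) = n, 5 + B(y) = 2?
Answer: -1223341937/85448520 ≈ -14.317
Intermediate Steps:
B(y) = -3 (B(y) = -5 + 2 = -3)
X(s, W) = 8 (X(s, W) = 7 - 1*(-1) = 7 + 1 = 8)
q(Y) = -6*√Y
S(q(9), -79) - (107228/(((54*(-12))*(-60))) + 169874/(-26373)) = -6*√9 - (107228/(((54*(-12))*(-60))) + 169874/(-26373)) = -6*3 - (107228/((-648*(-60))) + 169874*(-1/26373)) = -18 - (107228/38880 - 169874/26373) = -18 - (107228*(1/38880) - 169874/26373) = -18 - (26807/9720 - 169874/26373) = -18 - 1*(-314731423/85448520) = -18 + 314731423/85448520 = -1223341937/85448520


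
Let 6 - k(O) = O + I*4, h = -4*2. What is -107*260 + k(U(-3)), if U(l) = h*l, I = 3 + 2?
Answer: -27858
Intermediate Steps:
I = 5
h = -8
U(l) = -8*l
k(O) = -14 - O (k(O) = 6 - (O + 5*4) = 6 - (O + 20) = 6 - (20 + O) = 6 + (-20 - O) = -14 - O)
-107*260 + k(U(-3)) = -107*260 + (-14 - (-8)*(-3)) = -27820 + (-14 - 1*24) = -27820 + (-14 - 24) = -27820 - 38 = -27858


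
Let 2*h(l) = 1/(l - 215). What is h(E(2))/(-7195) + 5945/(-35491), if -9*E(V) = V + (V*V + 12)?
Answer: -18563999859/110825261330 ≈ -0.16751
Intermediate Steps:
E(V) = -4/3 - V/9 - V**2/9 (E(V) = -(V + (V*V + 12))/9 = -(V + (V**2 + 12))/9 = -(V + (12 + V**2))/9 = -(12 + V + V**2)/9 = -4/3 - V/9 - V**2/9)
h(l) = 1/(2*(-215 + l)) (h(l) = 1/(2*(l - 215)) = 1/(2*(-215 + l)))
h(E(2))/(-7195) + 5945/(-35491) = (1/(2*(-215 + (-4/3 - 1/9*2 - 1/9*2**2))))/(-7195) + 5945/(-35491) = (1/(2*(-215 + (-4/3 - 2/9 - 1/9*4))))*(-1/7195) + 5945*(-1/35491) = (1/(2*(-215 + (-4/3 - 2/9 - 4/9))))*(-1/7195) - 5945/35491 = (1/(2*(-215 - 2)))*(-1/7195) - 5945/35491 = ((1/2)/(-217))*(-1/7195) - 5945/35491 = ((1/2)*(-1/217))*(-1/7195) - 5945/35491 = -1/434*(-1/7195) - 5945/35491 = 1/3122630 - 5945/35491 = -18563999859/110825261330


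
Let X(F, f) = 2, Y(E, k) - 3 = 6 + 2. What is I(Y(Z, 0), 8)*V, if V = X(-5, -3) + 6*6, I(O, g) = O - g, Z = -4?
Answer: 114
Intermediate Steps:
Y(E, k) = 11 (Y(E, k) = 3 + (6 + 2) = 3 + 8 = 11)
V = 38 (V = 2 + 6*6 = 2 + 36 = 38)
I(Y(Z, 0), 8)*V = (11 - 1*8)*38 = (11 - 8)*38 = 3*38 = 114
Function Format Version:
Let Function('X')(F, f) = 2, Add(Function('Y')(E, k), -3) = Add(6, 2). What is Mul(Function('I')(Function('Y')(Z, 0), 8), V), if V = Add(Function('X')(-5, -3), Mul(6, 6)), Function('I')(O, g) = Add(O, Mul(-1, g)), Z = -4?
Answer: 114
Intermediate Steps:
Function('Y')(E, k) = 11 (Function('Y')(E, k) = Add(3, Add(6, 2)) = Add(3, 8) = 11)
V = 38 (V = Add(2, Mul(6, 6)) = Add(2, 36) = 38)
Mul(Function('I')(Function('Y')(Z, 0), 8), V) = Mul(Add(11, Mul(-1, 8)), 38) = Mul(Add(11, -8), 38) = Mul(3, 38) = 114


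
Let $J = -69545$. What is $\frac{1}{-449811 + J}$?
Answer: $- \frac{1}{519356} \approx -1.9255 \cdot 10^{-6}$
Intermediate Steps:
$\frac{1}{-449811 + J} = \frac{1}{-449811 - 69545} = \frac{1}{-519356} = - \frac{1}{519356}$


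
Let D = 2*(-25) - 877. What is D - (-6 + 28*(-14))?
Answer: -529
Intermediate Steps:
D = -927 (D = -50 - 877 = -927)
D - (-6 + 28*(-14)) = -927 - (-6 + 28*(-14)) = -927 - (-6 - 392) = -927 - 1*(-398) = -927 + 398 = -529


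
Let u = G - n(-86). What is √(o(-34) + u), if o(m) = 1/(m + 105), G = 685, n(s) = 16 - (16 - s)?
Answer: √3886682/71 ≈ 27.767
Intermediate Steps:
n(s) = s (n(s) = 16 + (-16 + s) = s)
o(m) = 1/(105 + m)
u = 771 (u = 685 - 1*(-86) = 685 + 86 = 771)
√(o(-34) + u) = √(1/(105 - 34) + 771) = √(1/71 + 771) = √(54742/71) = √3886682/71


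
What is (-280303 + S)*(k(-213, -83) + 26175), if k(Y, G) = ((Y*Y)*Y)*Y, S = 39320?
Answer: -496032740646288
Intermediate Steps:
k(Y, G) = Y**4 (k(Y, G) = (Y**2*Y)*Y = Y**3*Y = Y**4)
(-280303 + S)*(k(-213, -83) + 26175) = (-280303 + 39320)*((-213)**4 + 26175) = -240983*(2058346161 + 26175) = -240983*2058372336 = -496032740646288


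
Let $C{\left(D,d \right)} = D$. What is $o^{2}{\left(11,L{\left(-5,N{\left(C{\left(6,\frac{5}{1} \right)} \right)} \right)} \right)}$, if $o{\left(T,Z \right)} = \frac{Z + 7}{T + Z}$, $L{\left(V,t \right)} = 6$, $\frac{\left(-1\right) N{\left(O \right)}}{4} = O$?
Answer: $\frac{169}{289} \approx 0.58477$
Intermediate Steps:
$N{\left(O \right)} = - 4 O$
$o{\left(T,Z \right)} = \frac{7 + Z}{T + Z}$
$o^{2}{\left(11,L{\left(-5,N{\left(C{\left(6,\frac{5}{1} \right)} \right)} \right)} \right)} = \left(\frac{7 + 6}{11 + 6}\right)^{2} = \left(\frac{1}{17} \cdot 13\right)^{2} = \left(\frac{13}{17}\right)^{2} = \frac{169}{289}$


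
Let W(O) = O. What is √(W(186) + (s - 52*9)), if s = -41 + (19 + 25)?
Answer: 3*I*√31 ≈ 16.703*I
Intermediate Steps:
s = 3 (s = -41 + 44 = 3)
√(W(186) + (s - 52*9)) = √(186 + (3 - 52*9)) = √(186 + (3 - 468)) = √(186 - 465) = √(-279) = 3*I*√31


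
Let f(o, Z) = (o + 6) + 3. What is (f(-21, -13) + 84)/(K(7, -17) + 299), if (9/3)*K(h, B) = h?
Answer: 27/113 ≈ 0.23894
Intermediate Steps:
f(o, Z) = 9 + o (f(o, Z) = (6 + o) + 3 = 9 + o)
K(h, B) = h/3
(f(-21, -13) + 84)/(K(7, -17) + 299) = ((9 - 21) + 84)/((⅓)*7 + 299) = (-12 + 84)/(7/3 + 299) = 72/(904/3) = 72*(3/904) = 27/113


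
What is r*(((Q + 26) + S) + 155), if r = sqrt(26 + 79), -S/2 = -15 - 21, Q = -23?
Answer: 230*sqrt(105) ≈ 2356.8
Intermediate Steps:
S = 72 (S = -2*(-15 - 21) = -2*(-36) = 72)
r = sqrt(105) ≈ 10.247
r*(((Q + 26) + S) + 155) = sqrt(105)*(((-23 + 26) + 72) + 155) = sqrt(105)*((3 + 72) + 155) = sqrt(105)*(75 + 155) = sqrt(105)*230 = 230*sqrt(105)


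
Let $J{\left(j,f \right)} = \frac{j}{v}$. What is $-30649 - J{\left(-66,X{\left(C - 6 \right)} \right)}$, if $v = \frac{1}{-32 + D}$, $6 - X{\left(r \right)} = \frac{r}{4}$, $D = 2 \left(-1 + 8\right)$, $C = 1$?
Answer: $-31837$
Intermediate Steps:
$D = 14$ ($D = 2 \cdot 7 = 14$)
$X{\left(r \right)} = 6 - \frac{r}{4}$
$v = - \frac{1}{18}$ ($v = \frac{1}{-32 + 14} = \frac{1}{-18} = - \frac{1}{18} \approx -0.055556$)
$J{\left(j,f \right)} = - 18 j$ ($J{\left(j,f \right)} = \frac{j}{- \frac{1}{18}} = j \left(-18\right) = - 18 j$)
$-30649 - J{\left(-66,X{\left(C - 6 \right)} \right)} = -30649 - \left(-18\right) \left(-66\right) = -30649 - 1188 = -31837$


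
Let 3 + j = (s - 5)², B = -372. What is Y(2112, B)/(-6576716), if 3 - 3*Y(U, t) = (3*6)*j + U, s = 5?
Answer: 685/6576716 ≈ 0.00010416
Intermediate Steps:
j = -3 (j = -3 + (5 - 5)² = -3 + 0² = -3 + 0 = -3)
Y(U, t) = 19 - U/3 (Y(U, t) = 1 - ((3*6)*(-3) + U)/3 = 1 - (18*(-3) + U)/3 = 1 - (-54 + U)/3 = 1 + (18 - U/3) = 19 - U/3)
Y(2112, B)/(-6576716) = (19 - ⅓*2112)/(-6576716) = (19 - 704)*(-1/6576716) = -685*(-1/6576716) = 685/6576716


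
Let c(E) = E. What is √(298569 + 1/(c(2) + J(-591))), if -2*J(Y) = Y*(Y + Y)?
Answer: 5*√1456966797350330/349279 ≈ 546.42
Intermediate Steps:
J(Y) = -Y² (J(Y) = -Y*(Y + Y)/2 = -Y*2*Y/2 = -Y²)
√(298569 + 1/(c(2) + J(-591))) = √(298569 + 1/(2 - 1*(-591)²)) = √(298569 + 1/(2 - 1*349281)) = √(298569 + 1/(2 - 349281)) = √(298569 + 1/(-349279)) = √(298569 - 1/349279) = √(104283881750/349279) = 5*√1456966797350330/349279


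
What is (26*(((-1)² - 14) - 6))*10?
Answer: -4940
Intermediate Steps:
(26*(((-1)² - 14) - 6))*10 = (26*((1 - 14) - 6))*10 = (26*(-13 - 6))*10 = (26*(-19))*10 = -494*10 = -4940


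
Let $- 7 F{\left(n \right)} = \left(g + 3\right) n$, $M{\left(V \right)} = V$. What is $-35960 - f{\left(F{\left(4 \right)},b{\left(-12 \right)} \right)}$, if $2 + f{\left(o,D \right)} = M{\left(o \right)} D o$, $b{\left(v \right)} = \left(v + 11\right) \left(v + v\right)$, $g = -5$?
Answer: $- \frac{1763478}{49} \approx -35989.0$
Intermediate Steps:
$b{\left(v \right)} = 2 v \left(11 + v\right)$ ($b{\left(v \right)} = \left(11 + v\right) 2 v = 2 v \left(11 + v\right)$)
$F{\left(n \right)} = \frac{2 n}{7}$ ($F{\left(n \right)} = - \frac{\left(-5 + 3\right) n}{7} = - \frac{\left(-2\right) n}{7} = \frac{2 n}{7}$)
$f{\left(o,D \right)} = -2 + D o^{2}$ ($f{\left(o,D \right)} = -2 + o D o = -2 + D o o = -2 + D o^{2}$)
$-35960 - f{\left(F{\left(4 \right)},b{\left(-12 \right)} \right)} = -35960 - \left(-2 + 2 \left(-12\right) \left(11 - 12\right) \left(\frac{2}{7} \cdot 4\right)^{2}\right) = -35960 - \left(-2 + 2 \left(-12\right) \left(-1\right) \left(\frac{8}{7}\right)^{2}\right) = -35960 - \left(-2 + 24 \cdot \frac{64}{49}\right) = -35960 - \left(-2 + \frac{1536}{49}\right) = -35960 - \frac{1438}{49} = - \frac{1763478}{49}$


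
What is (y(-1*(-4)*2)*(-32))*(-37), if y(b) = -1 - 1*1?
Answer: -2368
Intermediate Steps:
y(b) = -2 (y(b) = -1 - 1 = -2)
(y(-1*(-4)*2)*(-32))*(-37) = -2*(-32)*(-37) = 64*(-37) = -2368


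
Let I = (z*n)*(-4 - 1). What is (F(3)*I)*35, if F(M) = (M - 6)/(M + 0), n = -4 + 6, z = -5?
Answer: -1750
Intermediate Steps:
n = 2
F(M) = (-6 + M)/M
I = 50 (I = (-5*2)*(-4 - 1) = -10*(-5) = 50)
(F(3)*I)*35 = (((-6 + 3)/3)*50)*35 = (((1/3)*(-3))*50)*35 = -1*50*35 = -50*35 = -1750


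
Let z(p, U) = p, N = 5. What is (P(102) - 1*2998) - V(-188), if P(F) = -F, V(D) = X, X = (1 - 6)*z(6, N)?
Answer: -3070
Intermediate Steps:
X = -30 (X = (1 - 6)*6 = -5*6 = -30)
V(D) = -30
(P(102) - 1*2998) - V(-188) = (-1*102 - 1*2998) - 1*(-30) = (-102 - 2998) + 30 = -3100 + 30 = -3070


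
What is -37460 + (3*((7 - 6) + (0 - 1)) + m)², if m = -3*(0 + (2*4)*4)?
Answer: -28244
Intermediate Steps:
m = -96 (m = -3*(0 + 8*4) = -3*(0 + 32) = -3*32 = -96)
-37460 + (3*((7 - 6) + (0 - 1)) + m)² = -37460 + (3*((7 - 6) + (0 - 1)) - 96)² = -37460 + (3*(1 - 1) - 96)² = -37460 + (3*0 - 96)² = -37460 + (0 - 96)² = -37460 + (-96)² = -37460 + 9216 = -28244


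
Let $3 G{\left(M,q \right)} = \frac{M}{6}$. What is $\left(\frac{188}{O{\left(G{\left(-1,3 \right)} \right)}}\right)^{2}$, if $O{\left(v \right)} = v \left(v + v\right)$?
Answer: $927567936$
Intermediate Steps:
$G{\left(M,q \right)} = \frac{M}{18}$ ($G{\left(M,q \right)} = \frac{M \frac{1}{6}}{3} = \frac{\frac{1}{6} M}{3} = \frac{M}{18}$)
$O{\left(v \right)} = 2 v^{2}$ ($O{\left(v \right)} = v 2 v = 2 v^{2}$)
$\left(\frac{188}{O{\left(G{\left(-1,3 \right)} \right)}}\right)^{2} = \left(\frac{188}{2 \left(\frac{1}{18} \left(-1\right)\right)^{2}}\right)^{2} = \left(\frac{188}{2 \left(- \frac{1}{18}\right)^{2}}\right)^{2} = \left(\frac{188}{2 \cdot \frac{1}{324}}\right)^{2} = \left(188 \frac{1}{\frac{1}{162}}\right)^{2} = \left(188 \cdot 162\right)^{2} = 30456^{2} = 927567936$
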